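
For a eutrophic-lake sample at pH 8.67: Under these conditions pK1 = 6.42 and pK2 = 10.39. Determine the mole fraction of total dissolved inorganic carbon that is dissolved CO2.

α₀ = 0.00549

α₀ = 1 / (1 + K1/[H⁺] + K1K2/[H⁺]²) = 1 / (1 + 10^+2.25 + 10^+0.53)
   = 1 / (1 + 177.83 + 3.3884) = 1/182.22 = 0.005488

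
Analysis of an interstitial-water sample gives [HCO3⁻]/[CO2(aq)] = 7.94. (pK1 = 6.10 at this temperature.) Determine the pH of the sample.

pH = 7.00

From K1 = [H⁺][HCO3⁻]/[CO2(aq)]:  pH = pK1 + log₁₀([HCO3⁻]/[CO2(aq)])
log₁₀(7.94) = +0.900
pH = 6.10 + (+0.900) = 7.00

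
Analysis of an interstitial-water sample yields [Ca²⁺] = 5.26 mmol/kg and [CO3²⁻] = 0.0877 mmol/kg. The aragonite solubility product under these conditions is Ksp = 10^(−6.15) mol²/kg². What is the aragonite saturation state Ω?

Ω = 0.652

Ksp = 10^(−6.15) = 7.079×10^-7
Ω = [Ca²⁺][CO3²⁻]/Ksp = (5.26×10^-3)(0.0877×10^-3) / 7.079×10^-7 = 0.652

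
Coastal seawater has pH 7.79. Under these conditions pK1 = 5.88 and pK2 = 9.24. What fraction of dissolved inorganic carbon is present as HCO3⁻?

α₁ = 0.954

α₁ = 1 / (1 + [H⁺]/K1 + K2/[H⁺]) = 1 / (1 + 10^-1.91 + 10^-1.45)
   = 1 / (1 + 0.012303 + 0.035481) = 1/1.0478 = 0.9544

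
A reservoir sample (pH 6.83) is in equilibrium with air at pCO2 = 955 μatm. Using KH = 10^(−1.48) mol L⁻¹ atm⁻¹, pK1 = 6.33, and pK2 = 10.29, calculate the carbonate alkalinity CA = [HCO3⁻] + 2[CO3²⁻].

CA = 0.100 mmol/L

[CO2*] = KH · pCO2 = 10^(−1.48) × 955×10^-6 = 3.162×10^-5 mol/L
α₀ = 1/(1 + K1/[H⁺] + K1K2/[H⁺]²) = 1/(1 + 10^+0.50 + 10^-2.96) = 0.2402
DIC = [CO2*]/α₀ = 3.162×10^-5 / 0.2402 = 0.1317 mmol/L
CA = (α₁ + 2α₂)·DIC = (0.7595 + 2×0.0002634) × 0.1317 = 0.100 mmol/L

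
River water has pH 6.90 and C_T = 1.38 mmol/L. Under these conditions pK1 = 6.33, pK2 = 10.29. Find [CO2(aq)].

[CO2*] = 0.293 mmol/L

α₀ = 1 / (1 + K1/[H⁺] + K1K2/[H⁺]²) = 1 / (1 + 10^+0.57 + 10^-2.82)
   = 1 / (1 + 3.7154 + 0.0015136) = 1/4.7169 = 0.2120
[CO2*] = α₀ × DIC = 0.2120 × 1.38 = 0.293 mmol/L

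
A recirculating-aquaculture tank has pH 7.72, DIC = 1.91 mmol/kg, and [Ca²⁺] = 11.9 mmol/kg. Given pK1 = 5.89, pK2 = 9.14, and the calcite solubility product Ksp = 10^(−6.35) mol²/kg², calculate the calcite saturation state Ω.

α₂ = 1 / (1 + [H⁺]/K2 + [H⁺]²/(K1K2)) = 1 / (1 + 10^+1.42 + 10^-0.41)
   = 1 / (1 + 26.303 + 0.38905) = 1/27.692 = 0.03611
[CO3²⁻] = α₂ × DIC = 0.03611 × 1.91 = 0.06897 mmol/kg
Ksp = 10^(−6.35) = 4.467×10^-7
Ω = [Ca²⁺][CO3²⁻]/Ksp = (11.9×10^-3)(6.897×10^-5) / 4.467×10^-7 = 1.84

Ω = 1.84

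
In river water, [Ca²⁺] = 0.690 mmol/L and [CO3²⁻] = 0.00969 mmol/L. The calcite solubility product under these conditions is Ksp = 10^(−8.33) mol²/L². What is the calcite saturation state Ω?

Ω = 1.43

Ksp = 10^(−8.33) = 4.677×10^-9
Ω = [Ca²⁺][CO3²⁻]/Ksp = (0.690×10^-3)(0.00969×10^-3) / 4.677×10^-9 = 1.43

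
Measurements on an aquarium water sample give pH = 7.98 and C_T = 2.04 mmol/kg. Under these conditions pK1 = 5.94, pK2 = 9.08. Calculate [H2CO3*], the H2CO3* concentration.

[CO2*] = 17.1 μmol/kg

α₀ = 1 / (1 + K1/[H⁺] + K1K2/[H⁺]²) = 1 / (1 + 10^+2.04 + 10^+0.94)
   = 1 / (1 + 109.65 + 8.7096) = 1/119.36 = 0.008378
[CO2*] = α₀ × DIC = 0.008378 × 2.04 = 0.0171 mmol/kg = 17.1 μmol/kg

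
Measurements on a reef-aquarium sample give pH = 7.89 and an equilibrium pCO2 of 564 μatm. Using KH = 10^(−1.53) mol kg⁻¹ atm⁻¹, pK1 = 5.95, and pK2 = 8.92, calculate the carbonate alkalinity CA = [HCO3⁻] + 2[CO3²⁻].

CA = 1.72 mmol/kg

[CO2*] = KH · pCO2 = 10^(−1.53) × 564×10^-6 = 1.664×10^-5 mol/kg
α₀ = 1/(1 + K1/[H⁺] + K1K2/[H⁺]²) = 1/(1 + 10^+1.94 + 10^+0.91) = 0.01039
DIC = [CO2*]/α₀ = 1.664×10^-5 / 0.01039 = 1.602 mmol/kg
CA = (α₁ + 2α₂)·DIC = (0.9051 + 2×0.08447) × 1.602 = 1.72 mmol/kg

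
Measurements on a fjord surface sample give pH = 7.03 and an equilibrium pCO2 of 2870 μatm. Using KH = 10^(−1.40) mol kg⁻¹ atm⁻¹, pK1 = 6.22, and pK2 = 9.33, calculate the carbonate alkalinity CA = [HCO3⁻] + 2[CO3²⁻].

[CO2*] = KH · pCO2 = 10^(−1.40) × 2870×10^-6 = 1.143×10^-4 mol/kg
α₀ = 1/(1 + K1/[H⁺] + K1K2/[H⁺]²) = 1/(1 + 10^+0.81 + 10^-1.49) = 0.1335
DIC = [CO2*]/α₀ = 1.143×10^-4 / 0.1335 = 0.8557 mmol/kg
CA = (α₁ + 2α₂)·DIC = (0.8621 + 2×0.004321) × 0.8557 = 0.745 mmol/kg

CA = 0.745 mmol/kg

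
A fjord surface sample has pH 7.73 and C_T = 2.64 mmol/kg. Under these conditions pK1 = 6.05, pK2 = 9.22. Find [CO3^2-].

[CO3²⁻] = 0.0811 mmol/kg

α₂ = 1 / (1 + [H⁺]/K2 + [H⁺]²/(K1K2)) = 1 / (1 + 10^+1.49 + 10^-0.19)
   = 1 / (1 + 30.903 + 0.64565) = 1/32.549 = 0.03072
[CO3²⁻] = α₂ × DIC = 0.03072 × 2.64 = 0.0811 mmol/kg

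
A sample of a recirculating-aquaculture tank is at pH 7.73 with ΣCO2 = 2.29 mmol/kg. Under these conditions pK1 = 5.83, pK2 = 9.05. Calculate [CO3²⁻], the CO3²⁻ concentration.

[CO3²⁻] = 0.103 mmol/kg

α₂ = 1 / (1 + [H⁺]/K2 + [H⁺]²/(K1K2)) = 1 / (1 + 10^+1.32 + 10^-0.58)
   = 1 / (1 + 20.893 + 0.26303) = 1/22.156 = 0.04513
[CO3²⁻] = α₂ × DIC = 0.04513 × 2.29 = 0.103 mmol/kg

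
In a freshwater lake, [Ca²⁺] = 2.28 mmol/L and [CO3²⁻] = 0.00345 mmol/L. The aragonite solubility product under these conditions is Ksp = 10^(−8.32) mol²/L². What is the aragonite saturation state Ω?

Ω = 1.64

Ksp = 10^(−8.32) = 4.786×10^-9
Ω = [Ca²⁺][CO3²⁻]/Ksp = (2.28×10^-3)(0.00345×10^-3) / 4.786×10^-9 = 1.64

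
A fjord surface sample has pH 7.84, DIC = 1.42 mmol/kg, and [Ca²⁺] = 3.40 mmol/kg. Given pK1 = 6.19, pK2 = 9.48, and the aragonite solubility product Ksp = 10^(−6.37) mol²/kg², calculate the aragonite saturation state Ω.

Ω = 0.248

α₂ = 1 / (1 + [H⁺]/K2 + [H⁺]²/(K1K2)) = 1 / (1 + 10^+1.64 + 10^-0.01)
   = 1 / (1 + 43.652 + 0.97724) = 1/45.629 = 0.02192
[CO3²⁻] = α₂ × DIC = 0.02192 × 1.42 = 0.03112 mmol/kg
Ksp = 10^(−6.37) = 4.266×10^-7
Ω = [Ca²⁺][CO3²⁻]/Ksp = (3.40×10^-3)(3.112×10^-5) / 4.266×10^-7 = 0.248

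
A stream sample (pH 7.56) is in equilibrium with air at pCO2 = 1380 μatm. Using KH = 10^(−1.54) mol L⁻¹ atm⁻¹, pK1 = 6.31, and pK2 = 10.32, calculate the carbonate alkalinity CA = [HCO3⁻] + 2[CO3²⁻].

[CO2*] = KH · pCO2 = 10^(−1.54) × 1380×10^-6 = 3.980×10^-5 mol/L
α₀ = 1/(1 + K1/[H⁺] + K1K2/[H⁺]²) = 1/(1 + 10^+1.25 + 10^-1.51) = 0.05315
DIC = [CO2*]/α₀ = 3.980×10^-5 / 0.05315 = 0.7488 mmol/L
CA = (α₁ + 2α₂)·DIC = (0.9452 + 2×0.001643) × 0.7488 = 0.710 mmol/L

CA = 0.710 mmol/L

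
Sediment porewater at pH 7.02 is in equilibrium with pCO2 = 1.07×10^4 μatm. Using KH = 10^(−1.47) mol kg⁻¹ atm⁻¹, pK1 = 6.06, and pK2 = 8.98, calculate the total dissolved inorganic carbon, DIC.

DIC = 3.71 mmol/kg

[CO2*] = KH · pCO2 = 10^(−1.47) × 1.07×10^4×10^-6 = 3.626×10^-4 mol/kg
α₀ = 1/(1 + K1/[H⁺] + K1K2/[H⁺]²) = 1/(1 + 10^+0.96 + 10^-1.00) = 0.09785
DIC = [CO2*]/α₀ = 3.626×10^-4 / 0.09785 = 3.71 mmol/kg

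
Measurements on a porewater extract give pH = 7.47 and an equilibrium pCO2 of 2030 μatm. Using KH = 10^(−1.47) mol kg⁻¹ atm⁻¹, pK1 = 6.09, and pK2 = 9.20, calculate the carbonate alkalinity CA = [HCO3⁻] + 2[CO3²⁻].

CA = 1.71 mmol/kg

[CO2*] = KH · pCO2 = 10^(−1.47) × 2030×10^-6 = 6.879×10^-5 mol/kg
α₀ = 1/(1 + K1/[H⁺] + K1K2/[H⁺]²) = 1/(1 + 10^+1.38 + 10^-0.35) = 0.03932
DIC = [CO2*]/α₀ = 6.879×10^-5 / 0.03932 = 1.750 mmol/kg
CA = (α₁ + 2α₂)·DIC = (0.9431 + 2×0.01756) × 1.750 = 1.71 mmol/kg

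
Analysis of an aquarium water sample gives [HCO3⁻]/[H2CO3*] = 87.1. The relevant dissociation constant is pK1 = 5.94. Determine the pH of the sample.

From K1 = [H⁺][HCO3⁻]/[H2CO3*]:  pH = pK1 + log₁₀([HCO3⁻]/[H2CO3*])
log₁₀(87.1) = +1.940
pH = 5.94 + (+1.940) = 7.88

pH = 7.88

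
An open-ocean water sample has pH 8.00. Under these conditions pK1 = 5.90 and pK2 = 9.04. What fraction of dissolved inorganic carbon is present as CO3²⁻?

α₂ = 0.0830

α₂ = 1 / (1 + [H⁺]/K2 + [H⁺]²/(K1K2)) = 1 / (1 + 10^+1.04 + 10^-1.06)
   = 1 / (1 + 10.965 + 0.087096) = 1/12.052 = 0.08297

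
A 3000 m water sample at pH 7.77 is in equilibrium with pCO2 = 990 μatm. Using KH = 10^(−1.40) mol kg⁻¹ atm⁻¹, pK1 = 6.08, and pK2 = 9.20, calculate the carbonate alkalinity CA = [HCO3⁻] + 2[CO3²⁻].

CA = 2.07 mmol/kg

[CO2*] = KH · pCO2 = 10^(−1.40) × 990×10^-6 = 3.941×10^-5 mol/kg
α₀ = 1/(1 + K1/[H⁺] + K1K2/[H⁺]²) = 1/(1 + 10^+1.69 + 10^+0.26) = 0.01931
DIC = [CO2*]/α₀ = 3.941×10^-5 / 0.01931 = 2.041 mmol/kg
CA = (α₁ + 2α₂)·DIC = (0.9456 + 2×0.03513) × 2.041 = 2.07 mmol/kg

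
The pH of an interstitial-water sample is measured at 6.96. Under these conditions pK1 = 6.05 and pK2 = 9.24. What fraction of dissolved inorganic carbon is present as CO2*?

α₀ = 1 / (1 + K1/[H⁺] + K1K2/[H⁺]²) = 1 / (1 + 10^+0.91 + 10^-1.37)
   = 1 / (1 + 8.1283 + 0.042658) = 1/9.1710 = 0.1090

α₀ = 0.109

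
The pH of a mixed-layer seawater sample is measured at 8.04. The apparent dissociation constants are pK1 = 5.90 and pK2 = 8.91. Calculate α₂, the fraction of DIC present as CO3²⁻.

α₂ = 0.118

α₂ = 1 / (1 + [H⁺]/K2 + [H⁺]²/(K1K2)) = 1 / (1 + 10^+0.87 + 10^-1.27)
   = 1 / (1 + 7.4131 + 0.053703) = 1/8.4668 = 0.1181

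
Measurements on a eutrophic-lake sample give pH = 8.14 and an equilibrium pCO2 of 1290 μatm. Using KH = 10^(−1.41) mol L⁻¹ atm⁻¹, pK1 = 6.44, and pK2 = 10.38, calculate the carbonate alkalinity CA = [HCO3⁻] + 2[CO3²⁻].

[CO2*] = KH · pCO2 = 10^(−1.41) × 1290×10^-6 = 5.019×10^-5 mol/L
α₀ = 1/(1 + K1/[H⁺] + K1K2/[H⁺]²) = 1/(1 + 10^+1.70 + 10^-0.54) = 0.01945
DIC = [CO2*]/α₀ = 5.019×10^-5 / 0.01945 = 2.580 mmol/L
CA = (α₁ + 2α₂)·DIC = (0.9749 + 2×0.005610) × 2.580 = 2.54 mmol/L

CA = 2.54 mmol/L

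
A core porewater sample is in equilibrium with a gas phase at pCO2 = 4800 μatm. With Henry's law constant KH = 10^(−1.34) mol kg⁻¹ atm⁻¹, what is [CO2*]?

[CO2*] = 219 μmol/kg

KH = 10^(−1.34) = 4.571×10^-2 mol kg⁻¹ atm⁻¹
[CO2*] = KH · pCO2 = 4.571×10^-2 × 4800×10^-6 atm = 2.19×10^-4 mol/kg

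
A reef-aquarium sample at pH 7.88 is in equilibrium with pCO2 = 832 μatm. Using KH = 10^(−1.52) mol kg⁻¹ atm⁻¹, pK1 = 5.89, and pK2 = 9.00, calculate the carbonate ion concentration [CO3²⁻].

[CO2*] = KH · pCO2 = 10^(−1.52) × 832×10^-6 = 2.513×10^-5 mol/kg
α₀ = 1/(1 + K1/[H⁺] + K1K2/[H⁺]²) = 1/(1 + 10^+1.99 + 10^+0.87) = 0.009422
DIC = [CO2*]/α₀ = 2.513×10^-5 / 0.009422 = 2.667 mmol/kg
[CO3²⁻] = α₂·DIC; α₂ = 0.06984, so [CO3²⁻] = 0.06984 × 2.667 = 0.186 mmol/kg

[CO3²⁻] = 0.186 mmol/kg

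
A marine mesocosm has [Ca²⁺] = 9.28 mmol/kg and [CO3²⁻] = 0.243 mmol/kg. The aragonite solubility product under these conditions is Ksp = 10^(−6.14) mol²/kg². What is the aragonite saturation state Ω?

Ω = 3.11

Ksp = 10^(−6.14) = 7.244×10^-7
Ω = [Ca²⁺][CO3²⁻]/Ksp = (9.28×10^-3)(0.243×10^-3) / 7.244×10^-7 = 3.11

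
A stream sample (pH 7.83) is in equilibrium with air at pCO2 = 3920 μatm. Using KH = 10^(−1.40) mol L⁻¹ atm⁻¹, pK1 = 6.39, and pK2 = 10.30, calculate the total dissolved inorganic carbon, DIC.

DIC = 4.47 mmol/L

[CO2*] = KH · pCO2 = 10^(−1.40) × 3920×10^-6 = 1.561×10^-4 mol/L
α₀ = 1/(1 + K1/[H⁺] + K1K2/[H⁺]²) = 1/(1 + 10^+1.44 + 10^-1.03) = 0.03492
DIC = [CO2*]/α₀ = 1.561×10^-4 / 0.03492 = 4.47 mmol/L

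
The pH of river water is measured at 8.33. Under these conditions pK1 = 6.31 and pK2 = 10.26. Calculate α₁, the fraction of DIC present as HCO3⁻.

α₁ = 0.979

α₁ = 1 / (1 + [H⁺]/K1 + K2/[H⁺]) = 1 / (1 + 10^-2.02 + 10^-1.93)
   = 1 / (1 + 0.0095499 + 0.011749) = 1/1.0213 = 0.9791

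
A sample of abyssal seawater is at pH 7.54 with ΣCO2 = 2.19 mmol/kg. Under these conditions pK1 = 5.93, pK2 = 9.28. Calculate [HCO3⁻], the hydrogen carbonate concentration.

[HCO3⁻] = 2.10 mmol/kg

α₁ = 1 / (1 + [H⁺]/K1 + K2/[H⁺]) = 1 / (1 + 10^-1.61 + 10^-1.74)
   = 1 / (1 + 0.024547 + 0.018197) = 1/1.0427 = 0.9590
[HCO3⁻] = α₁ × DIC = 0.9590 × 2.19 = 2.10 mmol/kg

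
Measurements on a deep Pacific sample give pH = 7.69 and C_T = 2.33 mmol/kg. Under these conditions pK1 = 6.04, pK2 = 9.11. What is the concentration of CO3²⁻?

α₂ = 1 / (1 + [H⁺]/K2 + [H⁺]²/(K1K2)) = 1 / (1 + 10^+1.42 + 10^-0.23)
   = 1 / (1 + 26.303 + 0.58884) = 1/27.892 = 0.03585
[CO3²⁻] = α₂ × DIC = 0.03585 × 2.33 = 0.0835 mmol/kg

[CO3²⁻] = 0.0835 mmol/kg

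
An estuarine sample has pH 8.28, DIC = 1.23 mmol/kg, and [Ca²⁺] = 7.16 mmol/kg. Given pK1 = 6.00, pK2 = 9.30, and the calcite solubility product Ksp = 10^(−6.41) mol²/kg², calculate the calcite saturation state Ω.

Ω = 1.96

α₂ = 1 / (1 + [H⁺]/K2 + [H⁺]²/(K1K2)) = 1 / (1 + 10^+1.02 + 10^-1.26)
   = 1 / (1 + 10.471 + 0.054954) = 1/11.526 = 0.08676
[CO3²⁻] = α₂ × DIC = 0.08676 × 1.23 = 0.1067 mmol/kg
Ksp = 10^(−6.41) = 3.890×10^-7
Ω = [Ca²⁺][CO3²⁻]/Ksp = (7.16×10^-3)(1.067×10^-4) / 3.890×10^-7 = 1.96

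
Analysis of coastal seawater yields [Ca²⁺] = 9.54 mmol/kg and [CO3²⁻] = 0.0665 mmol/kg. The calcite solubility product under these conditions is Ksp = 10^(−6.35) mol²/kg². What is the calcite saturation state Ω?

Ω = 1.42

Ksp = 10^(−6.35) = 4.467×10^-7
Ω = [Ca²⁺][CO3²⁻]/Ksp = (9.54×10^-3)(0.0665×10^-3) / 4.467×10^-7 = 1.42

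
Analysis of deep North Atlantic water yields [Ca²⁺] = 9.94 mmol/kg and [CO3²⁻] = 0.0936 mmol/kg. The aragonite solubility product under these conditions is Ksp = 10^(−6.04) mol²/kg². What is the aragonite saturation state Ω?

Ω = 1.02

Ksp = 10^(−6.04) = 9.120×10^-7
Ω = [Ca²⁺][CO3²⁻]/Ksp = (9.94×10^-3)(0.0936×10^-3) / 9.120×10^-7 = 1.02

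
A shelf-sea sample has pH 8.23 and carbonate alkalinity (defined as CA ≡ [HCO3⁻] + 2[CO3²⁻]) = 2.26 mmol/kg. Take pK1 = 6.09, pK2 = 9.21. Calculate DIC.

DIC = 2.08 mmol/kg

CA = [HCO3⁻] + 2[CO3²⁻] = (α₁ + 2α₂)·DIC
At pH 8.23: [H⁺]/K1 = 10^-2.14 = 0.0072444, K2/[H⁺] = 10^-0.98 = 0.10471
α₁ = 1/(1 + 0.0072444 + 0.10471) = 1/1.1120 = 0.8993; α₂ = α₁·K2/[H⁺] = 0.09417
α₁ + 2α₂ = 1.0877
DIC = CA / (α₁ + 2α₂) = 2.26 / 1.0877 = 2.08 mmol/kg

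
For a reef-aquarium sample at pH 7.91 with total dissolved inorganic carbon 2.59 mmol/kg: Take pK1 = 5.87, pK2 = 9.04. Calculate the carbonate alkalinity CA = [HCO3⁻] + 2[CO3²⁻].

CA = [HCO3⁻] + 2[CO3²⁻] = (α₁ + 2α₂)·DIC
At pH 7.91: [H⁺]/K1 = 10^-2.04 = 0.0091201, K2/[H⁺] = 10^-1.13 = 0.074131
α₁ = 1/(1 + 0.0091201 + 0.074131) = 1/1.0833 = 0.9231; α₂ = α₁·K2/[H⁺] = 0.06843
α₁ + 2α₂ = 1.0600
CA = 1.0600 × 2.59 = 2.75 mmol/kg

CA = 2.75 mmol/kg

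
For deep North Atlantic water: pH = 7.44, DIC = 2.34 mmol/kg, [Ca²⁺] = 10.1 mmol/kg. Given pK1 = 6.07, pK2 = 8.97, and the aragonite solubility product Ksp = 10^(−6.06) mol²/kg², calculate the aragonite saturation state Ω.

α₂ = 1 / (1 + [H⁺]/K2 + [H⁺]²/(K1K2)) = 1 / (1 + 10^+1.53 + 10^+0.16)
   = 1 / (1 + 33.884 + 1.4454) = 1/36.330 = 0.02753
[CO3²⁻] = α₂ × DIC = 0.02753 × 2.34 = 0.06441 mmol/kg
Ksp = 10^(−6.06) = 8.710×10^-7
Ω = [Ca²⁺][CO3²⁻]/Ksp = (10.1×10^-3)(6.441×10^-5) / 8.710×10^-7 = 0.747

Ω = 0.747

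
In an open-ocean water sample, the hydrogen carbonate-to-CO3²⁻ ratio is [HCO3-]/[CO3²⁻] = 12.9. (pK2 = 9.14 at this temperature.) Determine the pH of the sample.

pH = 8.03

From K2 = [H⁺][CO3²⁻]/[HCO3-]:  pH = pK2 − log₁₀([HCO3-]/[CO3²⁻])
log₁₀(12.9) = +1.111
pH = 9.14 − (+1.111) = 8.03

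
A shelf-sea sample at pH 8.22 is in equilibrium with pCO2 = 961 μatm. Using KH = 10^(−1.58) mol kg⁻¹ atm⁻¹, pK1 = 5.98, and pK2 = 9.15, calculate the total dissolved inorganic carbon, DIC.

DIC = 4.93 mmol/kg

[CO2*] = KH · pCO2 = 10^(−1.58) × 961×10^-6 = 2.528×10^-5 mol/kg
α₀ = 1/(1 + K1/[H⁺] + K1K2/[H⁺]²) = 1/(1 + 10^+2.24 + 10^+1.31) = 0.005123
DIC = [CO2*]/α₀ = 2.528×10^-5 / 0.005123 = 4.93 mmol/kg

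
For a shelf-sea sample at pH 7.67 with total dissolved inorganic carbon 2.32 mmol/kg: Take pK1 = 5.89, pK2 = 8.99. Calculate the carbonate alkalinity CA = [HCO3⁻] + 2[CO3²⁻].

CA = [HCO3⁻] + 2[CO3²⁻] = (α₁ + 2α₂)·DIC
At pH 7.67: [H⁺]/K1 = 10^-1.78 = 0.016596, K2/[H⁺] = 10^-1.32 = 0.047863
α₁ = 1/(1 + 0.016596 + 0.047863) = 1/1.0645 = 0.9394; α₂ = α₁·K2/[H⁺] = 0.04496
α₁ + 2α₂ = 1.0294
CA = 1.0294 × 2.32 = 2.39 mmol/kg

CA = 2.39 mmol/kg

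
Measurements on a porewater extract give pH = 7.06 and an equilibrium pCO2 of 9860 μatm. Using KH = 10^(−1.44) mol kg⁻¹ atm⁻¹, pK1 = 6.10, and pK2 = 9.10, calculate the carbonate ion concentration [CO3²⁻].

[CO3²⁻] = 0.0298 mmol/kg

[CO2*] = KH · pCO2 = 10^(−1.44) × 9860×10^-6 = 3.580×10^-4 mol/kg
α₀ = 1/(1 + K1/[H⁺] + K1K2/[H⁺]²) = 1/(1 + 10^+0.96 + 10^-1.08) = 0.09801
DIC = [CO2*]/α₀ = 3.580×10^-4 / 0.09801 = 3.653 mmol/kg
[CO3²⁻] = α₂·DIC; α₂ = 0.008152, so [CO3²⁻] = 0.008152 × 3.653 = 0.0298 mmol/kg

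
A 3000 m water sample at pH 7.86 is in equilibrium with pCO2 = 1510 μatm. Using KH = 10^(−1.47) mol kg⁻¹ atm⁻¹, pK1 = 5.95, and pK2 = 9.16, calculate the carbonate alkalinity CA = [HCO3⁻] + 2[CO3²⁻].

[CO2*] = KH · pCO2 = 10^(−1.47) × 1510×10^-6 = 5.117×10^-5 mol/kg
α₀ = 1/(1 + K1/[H⁺] + K1K2/[H⁺]²) = 1/(1 + 10^+1.91 + 10^+0.61) = 0.01158
DIC = [CO2*]/α₀ = 5.117×10^-5 / 0.01158 = 4.418 mmol/kg
CA = (α₁ + 2α₂)·DIC = (0.9412 + 2×0.04717) × 4.418 = 4.58 mmol/kg

CA = 4.58 mmol/kg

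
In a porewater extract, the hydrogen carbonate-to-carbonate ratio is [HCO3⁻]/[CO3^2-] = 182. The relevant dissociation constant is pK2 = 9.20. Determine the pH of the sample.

From K2 = [H⁺][CO3^2-]/[HCO3⁻]:  pH = pK2 − log₁₀([HCO3⁻]/[CO3^2-])
log₁₀(182) = +2.260
pH = 9.20 − (+2.260) = 6.94

pH = 6.94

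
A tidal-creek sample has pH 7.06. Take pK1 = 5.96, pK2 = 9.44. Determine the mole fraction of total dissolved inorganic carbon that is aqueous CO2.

α₀ = 0.0733

α₀ = 1 / (1 + K1/[H⁺] + K1K2/[H⁺]²) = 1 / (1 + 10^+1.10 + 10^-1.28)
   = 1 / (1 + 12.589 + 0.052481) = 1/13.642 = 0.07330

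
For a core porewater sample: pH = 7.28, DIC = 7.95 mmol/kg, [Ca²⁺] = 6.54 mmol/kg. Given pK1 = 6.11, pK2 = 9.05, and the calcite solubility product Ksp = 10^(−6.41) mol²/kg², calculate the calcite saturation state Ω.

α₂ = 1 / (1 + [H⁺]/K2 + [H⁺]²/(K1K2)) = 1 / (1 + 10^+1.77 + 10^+0.60)
   = 1 / (1 + 58.884 + 3.9811) = 1/63.865 = 0.01566
[CO3²⁻] = α₂ × DIC = 0.01566 × 7.95 = 0.1245 mmol/kg
Ksp = 10^(−6.41) = 3.890×10^-7
Ω = [Ca²⁺][CO3²⁻]/Ksp = (6.54×10^-3)(1.245×10^-4) / 3.890×10^-7 = 2.09

Ω = 2.09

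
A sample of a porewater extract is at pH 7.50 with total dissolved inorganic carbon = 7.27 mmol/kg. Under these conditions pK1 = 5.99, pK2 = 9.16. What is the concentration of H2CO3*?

[CO2*] = 0.213 mmol/kg

α₀ = 1 / (1 + K1/[H⁺] + K1K2/[H⁺]²) = 1 / (1 + 10^+1.51 + 10^-0.15)
   = 1 / (1 + 32.359 + 0.70795) = 1/34.067 = 0.02935
[CO2*] = α₀ × DIC = 0.02935 × 7.27 = 0.213 mmol/kg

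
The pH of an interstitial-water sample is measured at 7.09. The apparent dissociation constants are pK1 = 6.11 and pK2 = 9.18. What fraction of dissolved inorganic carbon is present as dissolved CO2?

α₀ = 0.0941

α₀ = 1 / (1 + K1/[H⁺] + K1K2/[H⁺]²) = 1 / (1 + 10^+0.98 + 10^-1.11)
   = 1 / (1 + 9.5499 + 0.077625) = 1/10.628 = 0.09410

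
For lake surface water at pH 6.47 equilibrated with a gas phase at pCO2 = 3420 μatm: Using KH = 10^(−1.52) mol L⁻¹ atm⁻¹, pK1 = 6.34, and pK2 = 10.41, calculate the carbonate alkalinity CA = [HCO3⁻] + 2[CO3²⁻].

[CO2*] = KH · pCO2 = 10^(−1.52) × 3420×10^-6 = 1.033×10^-4 mol/L
α₀ = 1/(1 + K1/[H⁺] + K1K2/[H⁺]²) = 1/(1 + 10^+0.13 + 10^-3.81) = 0.4257
DIC = [CO2*]/α₀ = 1.033×10^-4 / 0.4257 = 0.2426 mmol/L
CA = (α₁ + 2α₂)·DIC = (0.5742 + 2×6.593×10^-5) × 0.2426 = 0.139 mmol/L

CA = 0.139 mmol/L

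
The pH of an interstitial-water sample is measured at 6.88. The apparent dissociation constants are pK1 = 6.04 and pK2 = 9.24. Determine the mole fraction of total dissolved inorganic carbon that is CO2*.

α₀ = 1 / (1 + K1/[H⁺] + K1K2/[H⁺]²) = 1 / (1 + 10^+0.84 + 10^-1.52)
   = 1 / (1 + 6.9183 + 0.030200) = 1/7.9485 = 0.1258

α₀ = 0.126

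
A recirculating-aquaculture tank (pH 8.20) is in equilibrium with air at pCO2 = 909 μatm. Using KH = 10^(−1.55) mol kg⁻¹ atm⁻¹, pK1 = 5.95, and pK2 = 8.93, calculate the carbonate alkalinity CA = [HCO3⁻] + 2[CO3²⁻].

[CO2*] = KH · pCO2 = 10^(−1.55) × 909×10^-6 = 2.562×10^-5 mol/kg
α₀ = 1/(1 + K1/[H⁺] + K1K2/[H⁺]²) = 1/(1 + 10^+2.25 + 10^+1.52) = 0.004718
DIC = [CO2*]/α₀ = 2.562×10^-5 / 0.004718 = 5.430 mmol/kg
CA = (α₁ + 2α₂)·DIC = (0.8390 + 2×0.1562) × 5.430 = 6.25 mmol/kg

CA = 6.25 mmol/kg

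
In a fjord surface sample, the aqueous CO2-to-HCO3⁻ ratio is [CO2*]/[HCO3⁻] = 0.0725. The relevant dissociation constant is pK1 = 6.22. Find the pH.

pH = 7.36

From K1 = [H⁺][HCO3⁻]/[CO2*]:  pH = pK1 − log₁₀([CO2*]/[HCO3⁻])
log₁₀(0.0725) = -1.140
pH = 6.22 − (-1.140) = 7.36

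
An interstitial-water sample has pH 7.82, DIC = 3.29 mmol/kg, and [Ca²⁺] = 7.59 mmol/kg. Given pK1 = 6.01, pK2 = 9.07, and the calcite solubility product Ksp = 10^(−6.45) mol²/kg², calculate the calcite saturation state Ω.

Ω = 3.69

α₂ = 1 / (1 + [H⁺]/K2 + [H⁺]²/(K1K2)) = 1 / (1 + 10^+1.25 + 10^-0.56)
   = 1 / (1 + 17.783 + 0.27542) = 1/19.058 = 0.05247
[CO3²⁻] = α₂ × DIC = 0.05247 × 3.29 = 0.1726 mmol/kg
Ksp = 10^(−6.45) = 3.548×10^-7
Ω = [Ca²⁺][CO3²⁻]/Ksp = (7.59×10^-3)(1.726×10^-4) / 3.548×10^-7 = 3.69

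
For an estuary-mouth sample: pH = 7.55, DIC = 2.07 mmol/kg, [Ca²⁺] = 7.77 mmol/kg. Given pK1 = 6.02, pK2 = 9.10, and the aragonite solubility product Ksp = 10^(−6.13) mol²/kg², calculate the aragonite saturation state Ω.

α₂ = 1 / (1 + [H⁺]/K2 + [H⁺]²/(K1K2)) = 1 / (1 + 10^+1.55 + 10^+0.02)
   = 1 / (1 + 35.481 + 1.0471) = 1/37.528 = 0.02665
[CO3²⁻] = α₂ × DIC = 0.02665 × 2.07 = 0.05516 mmol/kg
Ksp = 10^(−6.13) = 7.413×10^-7
Ω = [Ca²⁺][CO3²⁻]/Ksp = (7.77×10^-3)(5.516×10^-5) / 7.413×10^-7 = 0.578

Ω = 0.578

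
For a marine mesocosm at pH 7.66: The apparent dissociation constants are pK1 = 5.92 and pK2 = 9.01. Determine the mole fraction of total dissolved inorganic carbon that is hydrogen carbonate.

α₁ = 0.941

α₁ = 1 / (1 + [H⁺]/K1 + K2/[H⁺]) = 1 / (1 + 10^-1.74 + 10^-1.35)
   = 1 / (1 + 0.018197 + 0.044668) = 1/1.0629 = 0.9409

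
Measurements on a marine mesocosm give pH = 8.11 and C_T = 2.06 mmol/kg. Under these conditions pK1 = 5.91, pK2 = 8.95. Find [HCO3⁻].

α₁ = 1 / (1 + [H⁺]/K1 + K2/[H⁺]) = 1 / (1 + 10^-2.20 + 10^-0.84)
   = 1 / (1 + 0.0063096 + 0.14454) = 1/1.1509 = 0.8689
[HCO3⁻] = α₁ × DIC = 0.8689 × 2.06 = 1.79 mmol/kg

[HCO3⁻] = 1.79 mmol/kg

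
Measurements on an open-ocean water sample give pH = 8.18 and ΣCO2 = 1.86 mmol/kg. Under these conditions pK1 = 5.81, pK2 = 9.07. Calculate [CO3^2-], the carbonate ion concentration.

[CO3²⁻] = 0.211 mmol/kg

α₂ = 1 / (1 + [H⁺]/K2 + [H⁺]²/(K1K2)) = 1 / (1 + 10^+0.89 + 10^-1.48)
   = 1 / (1 + 7.7625 + 0.033113) = 1/8.7956 = 0.1137
[CO3²⁻] = α₂ × DIC = 0.1137 × 1.86 = 0.211 mmol/kg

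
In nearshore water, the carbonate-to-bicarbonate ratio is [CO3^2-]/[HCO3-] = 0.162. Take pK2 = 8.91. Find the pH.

From K2 = [H⁺][CO3^2-]/[HCO3-]:  pH = pK2 + log₁₀([CO3^2-]/[HCO3-])
log₁₀(0.162) = -0.790
pH = 8.91 + (-0.790) = 8.12

pH = 8.12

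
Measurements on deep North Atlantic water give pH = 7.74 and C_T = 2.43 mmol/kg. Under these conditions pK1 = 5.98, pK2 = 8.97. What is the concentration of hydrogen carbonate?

[HCO3⁻] = 2.26 mmol/kg

α₁ = 1 / (1 + [H⁺]/K1 + K2/[H⁺]) = 1 / (1 + 10^-1.76 + 10^-1.23)
   = 1 / (1 + 0.017378 + 0.058884) = 1/1.0763 = 0.9291
[HCO3⁻] = α₁ × DIC = 0.9291 × 2.43 = 2.26 mmol/kg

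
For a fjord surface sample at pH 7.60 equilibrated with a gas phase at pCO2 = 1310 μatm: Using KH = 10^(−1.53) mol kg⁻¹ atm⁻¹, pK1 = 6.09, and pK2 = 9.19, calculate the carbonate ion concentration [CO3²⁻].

[CO3²⁻] = 0.0322 mmol/kg

[CO2*] = KH · pCO2 = 10^(−1.53) × 1310×10^-6 = 3.866×10^-5 mol/kg
α₀ = 1/(1 + K1/[H⁺] + K1K2/[H⁺]²) = 1/(1 + 10^+1.51 + 10^-0.08) = 0.02925
DIC = [CO2*]/α₀ = 3.866×10^-5 / 0.02925 = 1.322 mmol/kg
[CO3²⁻] = α₂·DIC; α₂ = 0.02433, so [CO3²⁻] = 0.02433 × 1.322 = 0.0322 mmol/kg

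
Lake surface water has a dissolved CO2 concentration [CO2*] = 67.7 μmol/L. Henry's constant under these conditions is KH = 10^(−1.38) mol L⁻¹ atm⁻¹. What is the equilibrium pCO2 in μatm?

pCO2 = 1620 μatm

KH = 10^(−1.38) = 4.169×10^-2 mol L⁻¹ atm⁻¹
pCO2 = [CO2*]/KH = 67.7×10^-6 / 4.169×10^-2 = 1.62×10^-3 atm = 1620 μatm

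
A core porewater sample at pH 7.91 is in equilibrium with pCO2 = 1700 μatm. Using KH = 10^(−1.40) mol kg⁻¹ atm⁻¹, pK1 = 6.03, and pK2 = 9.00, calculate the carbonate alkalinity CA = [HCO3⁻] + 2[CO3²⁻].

CA = 5.97 mmol/kg

[CO2*] = KH · pCO2 = 10^(−1.40) × 1700×10^-6 = 6.768×10^-5 mol/kg
α₀ = 1/(1 + K1/[H⁺] + K1K2/[H⁺]²) = 1/(1 + 10^+1.88 + 10^+0.79) = 0.01204
DIC = [CO2*]/α₀ = 6.768×10^-5 / 0.01204 = 5.619 mmol/kg
CA = (α₁ + 2α₂)·DIC = (0.9137 + 2×0.07427) × 5.619 = 5.97 mmol/kg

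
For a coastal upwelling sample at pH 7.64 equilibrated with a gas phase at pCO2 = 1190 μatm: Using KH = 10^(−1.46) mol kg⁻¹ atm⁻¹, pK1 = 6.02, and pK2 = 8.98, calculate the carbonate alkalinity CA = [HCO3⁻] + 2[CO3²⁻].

CA = 1.88 mmol/kg

[CO2*] = KH · pCO2 = 10^(−1.46) × 1190×10^-6 = 4.126×10^-5 mol/kg
α₀ = 1/(1 + K1/[H⁺] + K1K2/[H⁺]²) = 1/(1 + 10^+1.62 + 10^+0.28) = 0.02243
DIC = [CO2*]/α₀ = 4.126×10^-5 / 0.02243 = 1.840 mmol/kg
CA = (α₁ + 2α₂)·DIC = (0.9348 + 2×0.04273) × 1.840 = 1.88 mmol/kg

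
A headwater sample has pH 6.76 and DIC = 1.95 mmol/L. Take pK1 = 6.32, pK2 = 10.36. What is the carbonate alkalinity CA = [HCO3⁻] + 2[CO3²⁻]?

CA = 1.43 mmol/L

CA = [HCO3⁻] + 2[CO3²⁻] = (α₁ + 2α₂)·DIC
At pH 6.76: [H⁺]/K1 = 10^-0.44 = 0.36308, K2/[H⁺] = 10^-3.60 = 0.00025119
α₁ = 1/(1 + 0.36308 + 0.00025119) = 1/1.3633 = 0.7335; α₂ = α₁·K2/[H⁺] = 0.0001842
α₁ + 2α₂ = 0.7339
CA = 0.7339 × 1.95 = 1.43 mmol/L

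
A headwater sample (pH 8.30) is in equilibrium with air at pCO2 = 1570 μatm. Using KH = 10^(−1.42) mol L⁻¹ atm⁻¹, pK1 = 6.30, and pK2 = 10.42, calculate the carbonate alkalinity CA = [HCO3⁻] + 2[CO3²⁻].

[CO2*] = KH · pCO2 = 10^(−1.42) × 1570×10^-6 = 5.969×10^-5 mol/L
α₀ = 1/(1 + K1/[H⁺] + K1K2/[H⁺]²) = 1/(1 + 10^+2.00 + 10^-0.12) = 0.009827
DIC = [CO2*]/α₀ = 5.969×10^-5 / 0.009827 = 6.074 mmol/L
CA = (α₁ + 2α₂)·DIC = (0.9827 + 2×0.007455) × 6.074 = 6.06 mmol/L

CA = 6.06 mmol/L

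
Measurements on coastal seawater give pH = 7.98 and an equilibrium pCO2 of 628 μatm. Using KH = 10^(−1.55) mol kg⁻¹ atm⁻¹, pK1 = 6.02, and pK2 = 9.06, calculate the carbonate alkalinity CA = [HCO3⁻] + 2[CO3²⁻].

CA = 1.88 mmol/kg

[CO2*] = KH · pCO2 = 10^(−1.55) × 628×10^-6 = 1.770×10^-5 mol/kg
α₀ = 1/(1 + K1/[H⁺] + K1K2/[H⁺]²) = 1/(1 + 10^+1.96 + 10^+0.88) = 0.01002
DIC = [CO2*]/α₀ = 1.770×10^-5 / 0.01002 = 1.766 mmol/kg
CA = (α₁ + 2α₂)·DIC = (0.9140 + 2×0.07602) × 1.766 = 1.88 mmol/kg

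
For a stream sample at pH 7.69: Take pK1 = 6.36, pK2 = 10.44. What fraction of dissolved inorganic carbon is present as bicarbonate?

α₁ = 1 / (1 + [H⁺]/K1 + K2/[H⁺]) = 1 / (1 + 10^-1.33 + 10^-2.75)
   = 1 / (1 + 0.046774 + 0.0017783) = 1/1.0486 = 0.9537

α₁ = 0.954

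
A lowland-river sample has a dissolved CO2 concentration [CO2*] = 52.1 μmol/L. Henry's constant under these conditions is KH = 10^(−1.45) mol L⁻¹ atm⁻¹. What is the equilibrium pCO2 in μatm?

pCO2 = 1470 μatm

KH = 10^(−1.45) = 3.548×10^-2 mol L⁻¹ atm⁻¹
pCO2 = [CO2*]/KH = 52.1×10^-6 / 3.548×10^-2 = 1.47×10^-3 atm = 1470 μatm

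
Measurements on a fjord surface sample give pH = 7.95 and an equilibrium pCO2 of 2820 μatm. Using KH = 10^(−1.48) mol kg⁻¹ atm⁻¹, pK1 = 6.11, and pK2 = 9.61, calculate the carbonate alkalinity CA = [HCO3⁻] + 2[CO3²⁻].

[CO2*] = KH · pCO2 = 10^(−1.48) × 2820×10^-6 = 9.338×10^-5 mol/kg
α₀ = 1/(1 + K1/[H⁺] + K1K2/[H⁺]²) = 1/(1 + 10^+1.84 + 10^+0.18) = 0.01395
DIC = [CO2*]/α₀ = 9.338×10^-5 / 0.01395 = 6.695 mmol/kg
CA = (α₁ + 2α₂)·DIC = (0.9649 + 2×0.02111) × 6.695 = 6.74 mmol/kg

CA = 6.74 mmol/kg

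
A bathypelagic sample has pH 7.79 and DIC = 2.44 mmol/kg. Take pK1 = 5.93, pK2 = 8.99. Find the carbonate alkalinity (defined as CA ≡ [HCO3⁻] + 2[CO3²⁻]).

CA = 2.55 mmol/kg

CA = [HCO3⁻] + 2[CO3²⁻] = (α₁ + 2α₂)·DIC
At pH 7.79: [H⁺]/K1 = 10^-1.86 = 0.013804, K2/[H⁺] = 10^-1.20 = 0.063096
α₁ = 1/(1 + 0.013804 + 0.063096) = 1/1.0769 = 0.9286; α₂ = α₁·K2/[H⁺] = 0.05859
α₁ + 2α₂ = 1.0458
CA = 1.0458 × 2.44 = 2.55 mmol/kg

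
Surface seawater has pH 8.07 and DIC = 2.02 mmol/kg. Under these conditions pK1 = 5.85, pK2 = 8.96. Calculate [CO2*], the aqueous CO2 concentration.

[CO2*] = 10.7 μmol/kg

α₀ = 1 / (1 + K1/[H⁺] + K1K2/[H⁺]²) = 1 / (1 + 10^+2.22 + 10^+1.33)
   = 1 / (1 + 165.96 + 21.380) = 1/188.34 = 0.005310
[CO2*] = α₀ × DIC = 0.005310 × 2.02 = 0.0107 mmol/kg = 10.7 μmol/kg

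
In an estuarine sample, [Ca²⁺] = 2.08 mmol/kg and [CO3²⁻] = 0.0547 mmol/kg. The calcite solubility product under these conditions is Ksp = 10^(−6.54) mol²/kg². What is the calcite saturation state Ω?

Ksp = 10^(−6.54) = 2.884×10^-7
Ω = [Ca²⁺][CO3²⁻]/Ksp = (2.08×10^-3)(0.0547×10^-3) / 2.884×10^-7 = 0.395

Ω = 0.395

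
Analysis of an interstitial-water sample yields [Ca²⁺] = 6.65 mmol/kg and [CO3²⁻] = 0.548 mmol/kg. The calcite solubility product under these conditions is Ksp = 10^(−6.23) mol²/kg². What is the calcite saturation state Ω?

Ksp = 10^(−6.23) = 5.888×10^-7
Ω = [Ca²⁺][CO3²⁻]/Ksp = (6.65×10^-3)(0.548×10^-3) / 5.888×10^-7 = 6.19

Ω = 6.19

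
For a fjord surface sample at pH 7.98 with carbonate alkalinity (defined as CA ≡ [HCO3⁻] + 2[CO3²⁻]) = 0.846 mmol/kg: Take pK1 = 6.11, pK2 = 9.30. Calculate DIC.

DIC = 0.819 mmol/kg

CA = [HCO3⁻] + 2[CO3²⁻] = (α₁ + 2α₂)·DIC
At pH 7.98: [H⁺]/K1 = 10^-1.87 = 0.013490, K2/[H⁺] = 10^-1.32 = 0.047863
α₁ = 1/(1 + 0.013490 + 0.047863) = 1/1.0614 = 0.9422; α₂ = α₁·K2/[H⁺] = 0.04510
α₁ + 2α₂ = 1.0324
DIC = CA / (α₁ + 2α₂) = 0.846 / 1.0324 = 0.819 mmol/kg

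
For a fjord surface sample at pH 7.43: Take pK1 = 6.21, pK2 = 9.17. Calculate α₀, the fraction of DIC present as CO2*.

α₀ = 0.0559

α₀ = 1 / (1 + K1/[H⁺] + K1K2/[H⁺]²) = 1 / (1 + 10^+1.22 + 10^-0.52)
   = 1 / (1 + 16.596 + 0.30200) = 1/17.898 = 0.05587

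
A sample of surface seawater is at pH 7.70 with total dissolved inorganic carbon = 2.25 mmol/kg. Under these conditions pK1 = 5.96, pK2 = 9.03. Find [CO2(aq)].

[CO2*] = 0.0384 mmol/kg

α₀ = 1 / (1 + K1/[H⁺] + K1K2/[H⁺]²) = 1 / (1 + 10^+1.74 + 10^+0.41)
   = 1 / (1 + 54.954 + 2.5704) = 1/58.524 = 0.01709
[CO2*] = α₀ × DIC = 0.01709 × 2.25 = 0.0384 mmol/kg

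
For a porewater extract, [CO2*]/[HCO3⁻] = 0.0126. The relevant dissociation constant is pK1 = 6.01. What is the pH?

From K1 = [H⁺][HCO3⁻]/[CO2*]:  pH = pK1 − log₁₀([CO2*]/[HCO3⁻])
log₁₀(0.0126) = -1.900
pH = 6.01 − (-1.900) = 7.91

pH = 7.91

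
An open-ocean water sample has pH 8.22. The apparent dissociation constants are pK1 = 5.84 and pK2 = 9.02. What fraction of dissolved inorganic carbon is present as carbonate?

α₂ = 0.136

α₂ = 1 / (1 + [H⁺]/K2 + [H⁺]²/(K1K2)) = 1 / (1 + 10^+0.80 + 10^-1.58)
   = 1 / (1 + 6.3096 + 0.026303) = 1/7.3359 = 0.1363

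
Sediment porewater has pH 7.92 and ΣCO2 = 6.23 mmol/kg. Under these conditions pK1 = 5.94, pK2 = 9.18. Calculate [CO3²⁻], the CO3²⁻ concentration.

[CO3²⁻] = 0.321 mmol/kg

α₂ = 1 / (1 + [H⁺]/K2 + [H⁺]²/(K1K2)) = 1 / (1 + 10^+1.26 + 10^-0.72)
   = 1 / (1 + 18.197 + 0.19055) = 1/19.388 = 0.05158
[CO3²⁻] = α₂ × DIC = 0.05158 × 6.23 = 0.321 mmol/kg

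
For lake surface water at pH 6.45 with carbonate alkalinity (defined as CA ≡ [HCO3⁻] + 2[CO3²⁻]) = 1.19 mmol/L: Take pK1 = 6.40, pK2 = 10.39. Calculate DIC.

DIC = 2.25 mmol/L

CA = [HCO3⁻] + 2[CO3²⁻] = (α₁ + 2α₂)·DIC
At pH 6.45: [H⁺]/K1 = 10^-0.05 = 0.89125, K2/[H⁺] = 10^-3.94 = 0.00011482
α₁ = 1/(1 + 0.89125 + 0.00011482) = 1/1.8914 = 0.5287; α₂ = α₁·K2/[H⁺] = 6.071×10^-5
α₁ + 2α₂ = 0.5288
DIC = CA / (α₁ + 2α₂) = 1.19 / 0.5288 = 2.25 mmol/L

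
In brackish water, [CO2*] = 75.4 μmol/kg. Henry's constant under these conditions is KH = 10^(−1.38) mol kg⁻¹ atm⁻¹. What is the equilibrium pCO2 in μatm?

KH = 10^(−1.38) = 4.169×10^-2 mol kg⁻¹ atm⁻¹
pCO2 = [CO2*]/KH = 75.4×10^-6 / 4.169×10^-2 = 1.81×10^-3 atm = 1810 μatm

pCO2 = 1810 μatm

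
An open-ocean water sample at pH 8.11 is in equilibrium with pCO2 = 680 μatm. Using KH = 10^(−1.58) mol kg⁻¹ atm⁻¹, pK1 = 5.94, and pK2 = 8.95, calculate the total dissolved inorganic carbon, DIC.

DIC = 3.05 mmol/kg

[CO2*] = KH · pCO2 = 10^(−1.58) × 680×10^-6 = 1.789×10^-5 mol/kg
α₀ = 1/(1 + K1/[H⁺] + K1K2/[H⁺]²) = 1/(1 + 10^+2.17 + 10^+1.33) = 0.005872
DIC = [CO2*]/α₀ = 1.789×10^-5 / 0.005872 = 3.05 mmol/kg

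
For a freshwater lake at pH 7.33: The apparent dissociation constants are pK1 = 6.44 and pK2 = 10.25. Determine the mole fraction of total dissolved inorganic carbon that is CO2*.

α₀ = 0.114

α₀ = 1 / (1 + K1/[H⁺] + K1K2/[H⁺]²) = 1 / (1 + 10^+0.89 + 10^-2.03)
   = 1 / (1 + 7.7625 + 0.0093325) = 1/8.7718 = 0.1140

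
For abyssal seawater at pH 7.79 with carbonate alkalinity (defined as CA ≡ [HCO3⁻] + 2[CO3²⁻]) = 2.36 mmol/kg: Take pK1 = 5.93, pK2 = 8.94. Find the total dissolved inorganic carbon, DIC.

CA = [HCO3⁻] + 2[CO3²⁻] = (α₁ + 2α₂)·DIC
At pH 7.79: [H⁺]/K1 = 10^-1.86 = 0.013804, K2/[H⁺] = 10^-1.15 = 0.070795
α₁ = 1/(1 + 0.013804 + 0.070795) = 1/1.0846 = 0.9220; α₂ = α₁·K2/[H⁺] = 0.06527
α₁ + 2α₂ = 1.0525
DIC = CA / (α₁ + 2α₂) = 2.36 / 1.0525 = 2.24 mmol/kg

DIC = 2.24 mmol/kg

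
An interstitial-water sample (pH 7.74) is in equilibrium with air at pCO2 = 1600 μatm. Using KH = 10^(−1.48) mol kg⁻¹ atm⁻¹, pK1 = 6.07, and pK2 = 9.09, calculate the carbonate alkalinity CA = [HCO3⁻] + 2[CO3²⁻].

[CO2*] = KH · pCO2 = 10^(−1.48) × 1600×10^-6 = 5.298×10^-5 mol/kg
α₀ = 1/(1 + K1/[H⁺] + K1K2/[H⁺]²) = 1/(1 + 10^+1.67 + 10^+0.32) = 0.02006
DIC = [CO2*]/α₀ = 5.298×10^-5 / 0.02006 = 2.642 mmol/kg
CA = (α₁ + 2α₂)·DIC = (0.9380 + 2×0.04190) × 2.642 = 2.70 mmol/kg

CA = 2.70 mmol/kg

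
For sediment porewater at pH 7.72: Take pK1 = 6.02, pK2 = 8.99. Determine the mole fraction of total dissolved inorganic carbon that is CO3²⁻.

α₂ = 0.0500

α₂ = 1 / (1 + [H⁺]/K2 + [H⁺]²/(K1K2)) = 1 / (1 + 10^+1.27 + 10^-0.43)
   = 1 / (1 + 18.621 + 0.37154) = 1/19.992 = 0.05002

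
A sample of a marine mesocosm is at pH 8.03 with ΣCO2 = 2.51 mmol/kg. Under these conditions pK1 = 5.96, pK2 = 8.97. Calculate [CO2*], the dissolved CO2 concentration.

α₀ = 1 / (1 + K1/[H⁺] + K1K2/[H⁺]²) = 1 / (1 + 10^+2.07 + 10^+1.13)
   = 1 / (1 + 117.49 + 13.490) = 1/131.98 = 0.007577
[CO2*] = α₀ × DIC = 0.007577 × 2.51 = 0.0190 mmol/kg = 19.0 μmol/kg

[CO2*] = 19.0 μmol/kg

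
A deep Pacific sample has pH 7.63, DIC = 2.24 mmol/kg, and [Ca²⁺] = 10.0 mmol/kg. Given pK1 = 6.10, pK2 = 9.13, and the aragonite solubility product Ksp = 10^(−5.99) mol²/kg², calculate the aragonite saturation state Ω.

α₂ = 1 / (1 + [H⁺]/K2 + [H⁺]²/(K1K2)) = 1 / (1 + 10^+1.50 + 10^-0.03)
   = 1 / (1 + 31.623 + 0.93325) = 1/33.556 = 0.02980
[CO3²⁻] = α₂ × DIC = 0.02980 × 2.24 = 0.06675 mmol/kg
Ksp = 10^(−5.99) = 1.023×10^-6
Ω = [Ca²⁺][CO3²⁻]/Ksp = (10.0×10^-3)(6.675×10^-5) / 1.023×10^-6 = 0.652

Ω = 0.652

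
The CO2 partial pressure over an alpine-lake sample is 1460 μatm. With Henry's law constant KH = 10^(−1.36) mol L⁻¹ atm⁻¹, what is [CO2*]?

KH = 10^(−1.36) = 4.365×10^-2 mol L⁻¹ atm⁻¹
[CO2*] = KH · pCO2 = 4.365×10^-2 × 1460×10^-6 atm = 6.37×10^-5 mol/L

[CO2*] = 63.7 μmol/L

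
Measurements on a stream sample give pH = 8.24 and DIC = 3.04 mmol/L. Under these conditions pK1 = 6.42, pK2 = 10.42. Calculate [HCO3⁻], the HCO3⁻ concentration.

α₁ = 1 / (1 + [H⁺]/K1 + K2/[H⁺]) = 1 / (1 + 10^-1.82 + 10^-2.18)
   = 1 / (1 + 0.015136 + 0.0066069) = 1/1.0217 = 0.9787
[HCO3⁻] = α₁ × DIC = 0.9787 × 3.04 = 2.98 mmol/L

[HCO3⁻] = 2.98 mmol/L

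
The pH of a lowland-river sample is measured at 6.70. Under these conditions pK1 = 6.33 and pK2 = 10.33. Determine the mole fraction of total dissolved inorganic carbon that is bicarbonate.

α₁ = 1 / (1 + [H⁺]/K1 + K2/[H⁺]) = 1 / (1 + 10^-0.37 + 10^-3.63)
   = 1 / (1 + 0.42658 + 0.00023442) = 1/1.4268 = 0.7009

α₁ = 0.701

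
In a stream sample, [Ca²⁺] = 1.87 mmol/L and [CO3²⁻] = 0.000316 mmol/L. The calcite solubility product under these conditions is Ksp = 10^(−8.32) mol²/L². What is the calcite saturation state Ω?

Ksp = 10^(−8.32) = 4.786×10^-9
Ω = [Ca²⁺][CO3²⁻]/Ksp = (1.87×10^-3)(0.000316×10^-3) / 4.786×10^-9 = 0.123

Ω = 0.123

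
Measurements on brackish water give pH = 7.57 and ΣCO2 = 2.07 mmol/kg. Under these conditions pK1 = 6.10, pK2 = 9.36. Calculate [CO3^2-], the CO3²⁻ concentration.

[CO3²⁻] = 0.0320 mmol/kg

α₂ = 1 / (1 + [H⁺]/K2 + [H⁺]²/(K1K2)) = 1 / (1 + 10^+1.79 + 10^+0.32)
   = 1 / (1 + 61.660 + 2.0893) = 1/64.749 = 0.01544
[CO3²⁻] = α₂ × DIC = 0.01544 × 2.07 = 0.0320 mmol/kg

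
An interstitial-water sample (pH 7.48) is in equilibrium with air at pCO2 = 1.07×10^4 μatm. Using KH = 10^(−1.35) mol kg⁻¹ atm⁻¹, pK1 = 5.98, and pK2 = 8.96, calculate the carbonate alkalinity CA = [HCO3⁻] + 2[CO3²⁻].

[CO2*] = KH · pCO2 = 10^(−1.35) × 1.07×10^4×10^-6 = 4.780×10^-4 mol/kg
α₀ = 1/(1 + K1/[H⁺] + K1K2/[H⁺]²) = 1/(1 + 10^+1.50 + 10^+0.02) = 0.02970
DIC = [CO2*]/α₀ = 4.780×10^-4 / 0.02970 = 16.09 mmol/kg
CA = (α₁ + 2α₂)·DIC = (0.9392 + 2×0.03110) × 16.09 = 16.1 mmol/kg

CA = 16.1 mmol/kg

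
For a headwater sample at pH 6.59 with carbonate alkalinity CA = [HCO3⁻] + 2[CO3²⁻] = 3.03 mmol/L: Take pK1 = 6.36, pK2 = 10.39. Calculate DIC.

CA = [HCO3⁻] + 2[CO3²⁻] = (α₁ + 2α₂)·DIC
At pH 6.59: [H⁺]/K1 = 10^-0.23 = 0.58884, K2/[H⁺] = 10^-3.80 = 0.00015849
α₁ = 1/(1 + 0.58884 + 0.00015849) = 1/1.5890 = 0.6293; α₂ = α₁·K2/[H⁺] = 9.974×10^-5
α₁ + 2α₂ = 0.6295
DIC = CA / (α₁ + 2α₂) = 3.03 / 0.6295 = 4.81 mmol/L

DIC = 4.81 mmol/L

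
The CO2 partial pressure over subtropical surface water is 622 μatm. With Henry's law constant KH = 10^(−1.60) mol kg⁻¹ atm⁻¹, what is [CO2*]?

KH = 10^(−1.60) = 2.512×10^-2 mol kg⁻¹ atm⁻¹
[CO2*] = KH · pCO2 = 2.512×10^-2 × 622×10^-6 atm = 1.56×10^-5 mol/kg

[CO2*] = 15.6 μmol/kg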